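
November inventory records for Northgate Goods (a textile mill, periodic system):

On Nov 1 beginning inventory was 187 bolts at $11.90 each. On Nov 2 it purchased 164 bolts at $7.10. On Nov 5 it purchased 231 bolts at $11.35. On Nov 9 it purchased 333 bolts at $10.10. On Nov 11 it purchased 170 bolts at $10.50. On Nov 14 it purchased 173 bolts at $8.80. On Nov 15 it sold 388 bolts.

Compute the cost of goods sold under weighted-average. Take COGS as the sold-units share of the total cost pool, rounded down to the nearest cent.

COGS = $3,911.53

Nov 15, sell 388: 388/1258 × $12,682.25 → $3,911.53
Ending inventory (cost pool remaining) = $8,770.72
Check: goods available $12,682.25 = COGS $3,911.53 + ending $8,770.72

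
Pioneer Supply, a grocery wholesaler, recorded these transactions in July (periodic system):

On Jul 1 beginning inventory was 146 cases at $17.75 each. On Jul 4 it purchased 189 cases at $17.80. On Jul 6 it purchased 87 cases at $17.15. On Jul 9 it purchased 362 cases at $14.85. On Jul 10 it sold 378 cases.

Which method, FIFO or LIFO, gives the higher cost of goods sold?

FIFO

FIFO COGS: 146 @ $17.75 + 189 @ $17.80 + 43 @ $17.15 = $6,693.15
LIFO COGS: 362 @ $14.85 + 16 @ $17.15 = $5,650.10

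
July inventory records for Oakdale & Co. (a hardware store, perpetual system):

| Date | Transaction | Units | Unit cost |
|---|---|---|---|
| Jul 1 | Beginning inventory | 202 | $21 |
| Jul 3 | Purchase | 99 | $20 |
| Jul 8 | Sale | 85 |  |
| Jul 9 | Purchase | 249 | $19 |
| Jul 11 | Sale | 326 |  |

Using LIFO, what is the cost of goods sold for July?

Jul 8, 85 sold [LIFO — newest first]: 85 @ $20 = $1,700
Jul 11, 326 sold [LIFO — newest first]: 249 @ $19 + 14 @ $20 + 63 @ $21 = $6,334
Total COGS = $1,700 + $6,334 = $8,034
Ending inventory: 139 @ $21 = $2,919
Check: goods available $10,953 = COGS $8,034 + ending $2,919

COGS = $8,034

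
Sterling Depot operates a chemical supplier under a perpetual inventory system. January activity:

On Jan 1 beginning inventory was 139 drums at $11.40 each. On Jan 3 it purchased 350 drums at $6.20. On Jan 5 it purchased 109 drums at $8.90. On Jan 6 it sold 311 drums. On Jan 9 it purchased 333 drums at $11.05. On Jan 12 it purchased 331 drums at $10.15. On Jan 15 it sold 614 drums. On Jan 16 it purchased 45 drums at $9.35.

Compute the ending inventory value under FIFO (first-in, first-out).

Ending inventory = $3,846.70

Jan 6, 311 sold [FIFO — oldest first]: 139 @ $11.40 + 172 @ $6.20 = $2,651.00
Jan 15, 614 sold [FIFO — oldest first]: 178 @ $6.20 + 109 @ $8.90 + 327 @ $11.05 = $5,687.05
Total COGS = $2,651.00 + $5,687.05 = $8,338.05
Ending inventory: 6 @ $11.05 + 331 @ $10.15 + 45 @ $9.35 = $3,846.70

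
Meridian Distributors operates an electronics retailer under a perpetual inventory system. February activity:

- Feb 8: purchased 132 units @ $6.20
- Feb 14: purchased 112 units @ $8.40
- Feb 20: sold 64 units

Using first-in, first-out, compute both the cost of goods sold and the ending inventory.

COGS = $396.80; ending inventory = $1,362.40

Feb 20, 64 sold [FIFO — oldest first]: 64 @ $6.20 = $396.80
Ending inventory: 68 @ $6.20 + 112 @ $8.40 = $1,362.40
Check: goods available $1,759.20 = COGS $396.80 + ending $1,362.40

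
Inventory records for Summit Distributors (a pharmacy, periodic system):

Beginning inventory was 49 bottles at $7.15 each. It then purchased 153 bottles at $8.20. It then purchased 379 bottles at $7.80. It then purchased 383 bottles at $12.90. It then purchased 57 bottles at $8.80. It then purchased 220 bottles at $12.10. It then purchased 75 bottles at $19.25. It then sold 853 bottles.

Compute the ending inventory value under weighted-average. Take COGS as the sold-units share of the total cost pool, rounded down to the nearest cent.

Ending inventory = $4,963.96

Sale 1, sell 853: 853/1316 × $14,109.20 → $9,145.24
Ending inventory (cost pool remaining) = $4,963.96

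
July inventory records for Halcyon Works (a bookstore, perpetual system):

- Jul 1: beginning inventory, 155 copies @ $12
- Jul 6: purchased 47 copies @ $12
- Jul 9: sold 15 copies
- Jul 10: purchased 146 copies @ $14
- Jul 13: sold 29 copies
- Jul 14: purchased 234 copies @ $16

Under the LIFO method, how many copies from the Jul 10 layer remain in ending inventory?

Jul 9, 15 sold [LIFO — newest first]: 15 @ $12 = $180
Jul 13, 29 sold [LIFO — newest first]: 29 @ $14 = $406
Total COGS = $180 + $406 = $586
Ending inventory: 155 @ $12 + 32 @ $12 + 117 @ $14 + 234 @ $16 = $7,626

117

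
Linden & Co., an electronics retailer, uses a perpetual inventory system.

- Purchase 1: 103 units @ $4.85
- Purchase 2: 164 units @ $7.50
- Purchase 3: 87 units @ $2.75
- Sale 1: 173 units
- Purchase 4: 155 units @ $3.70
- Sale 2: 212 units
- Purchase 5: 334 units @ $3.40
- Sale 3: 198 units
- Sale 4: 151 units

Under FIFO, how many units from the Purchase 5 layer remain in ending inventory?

Sale 1 (173) [FIFO — oldest first]: 103 @ $4.85 + 70 @ $7.50 = $1,024.55
Sale 2 (212) [FIFO — oldest first]: 94 @ $7.50 + 87 @ $2.75 + 31 @ $3.70 = $1,058.95
Sale 3 (198) [FIFO — oldest first]: 124 @ $3.70 + 74 @ $3.40 = $710.40
Sale 4 (151) [FIFO — oldest first]: 151 @ $3.40 = $513.40
Total COGS = $1,024.55 + $1,058.95 + $710.40 + $513.40 = $3,307.30
Ending inventory: 109 @ $3.40 = $370.60

109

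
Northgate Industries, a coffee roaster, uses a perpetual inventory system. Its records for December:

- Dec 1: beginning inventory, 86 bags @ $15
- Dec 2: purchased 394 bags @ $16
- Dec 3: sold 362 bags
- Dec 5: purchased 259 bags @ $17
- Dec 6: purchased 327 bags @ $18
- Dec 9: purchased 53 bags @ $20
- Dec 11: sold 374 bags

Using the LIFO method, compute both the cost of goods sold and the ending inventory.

Dec 3, 362 sold [LIFO — newest first]: 362 @ $16 = $5,792
Dec 11, 374 sold [LIFO — newest first]: 53 @ $20 + 321 @ $18 = $6,838
Total COGS = $5,792 + $6,838 = $12,630
Ending inventory: 86 @ $15 + 32 @ $16 + 259 @ $17 + 6 @ $18 = $6,313
Check: goods available $18,943 = COGS $12,630 + ending $6,313

COGS = $12,630; ending inventory = $6,313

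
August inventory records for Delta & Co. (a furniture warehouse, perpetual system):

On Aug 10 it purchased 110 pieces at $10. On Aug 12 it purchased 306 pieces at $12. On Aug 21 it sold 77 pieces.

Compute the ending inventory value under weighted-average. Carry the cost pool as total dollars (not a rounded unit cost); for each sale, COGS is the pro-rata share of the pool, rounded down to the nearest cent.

After Aug 10: 110 on hand, pool $1,100.00 (≈ $10.0000 each)
After Aug 12: 416 on hand, pool $4,772.00 (≈ $11.4712 each)
Aug 21, sell 77: 77/416 × $4,772.00 → $883.27
Ending inventory (cost pool remaining) = $3,888.73
Check: goods available $4,772.00 = COGS $883.27 + ending $3,888.73

Ending inventory = $3,888.73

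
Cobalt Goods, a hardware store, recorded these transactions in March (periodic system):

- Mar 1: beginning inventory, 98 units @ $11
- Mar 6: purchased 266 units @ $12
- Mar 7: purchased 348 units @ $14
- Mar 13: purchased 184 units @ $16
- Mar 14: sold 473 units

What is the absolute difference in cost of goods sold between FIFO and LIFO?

FIFO COGS: 98 @ $11 + 266 @ $12 + 109 @ $14 = $5,796
LIFO COGS: 184 @ $16 + 289 @ $14 = $6,990
Difference = |$5,796 − $6,990| = $1,194

$1,194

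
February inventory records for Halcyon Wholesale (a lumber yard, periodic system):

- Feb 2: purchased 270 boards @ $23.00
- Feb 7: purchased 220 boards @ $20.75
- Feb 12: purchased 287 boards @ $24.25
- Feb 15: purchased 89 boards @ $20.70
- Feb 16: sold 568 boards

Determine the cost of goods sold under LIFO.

Feb 16, 568 sold [LIFO — newest first]: 89 @ $20.70 + 287 @ $24.25 + 192 @ $20.75 = $12,786.05
Ending inventory: 270 @ $23.00 + 28 @ $20.75 = $6,791.00
Check: goods available $19,577.05 = COGS $12,786.05 + ending $6,791.00

COGS = $12,786.05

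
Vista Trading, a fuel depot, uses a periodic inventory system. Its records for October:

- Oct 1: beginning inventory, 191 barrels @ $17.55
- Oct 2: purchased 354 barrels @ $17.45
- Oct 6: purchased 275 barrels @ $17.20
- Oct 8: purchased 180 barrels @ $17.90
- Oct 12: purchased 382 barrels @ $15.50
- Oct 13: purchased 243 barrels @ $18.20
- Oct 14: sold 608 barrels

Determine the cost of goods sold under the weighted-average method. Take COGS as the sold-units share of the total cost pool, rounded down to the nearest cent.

Oct 14, sell 608: 608/1625 × $27,824.95 → $10,410.81
Ending inventory (cost pool remaining) = $17,414.14

COGS = $10,410.81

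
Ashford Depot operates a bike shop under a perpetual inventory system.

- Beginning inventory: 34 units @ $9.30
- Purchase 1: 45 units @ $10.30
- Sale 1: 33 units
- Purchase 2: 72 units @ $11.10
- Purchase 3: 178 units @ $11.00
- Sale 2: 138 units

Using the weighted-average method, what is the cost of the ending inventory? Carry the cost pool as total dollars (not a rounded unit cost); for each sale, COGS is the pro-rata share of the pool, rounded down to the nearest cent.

After Beginning: 34 on hand, pool $316.20 (≈ $9.3000 each)
After Purchase 1: 79 on hand, pool $779.70 (≈ $9.8696 each)
Sale 1, sell 33: 33/79 × $779.70 → $325.69
After Purchase 2: 118 on hand, pool $1,253.21 (≈ $10.6204 each)
After Purchase 3: 296 on hand, pool $3,211.21 (≈ $10.8487 each)
Sale 2, sell 138: 138/296 × $3,211.21 → $1,497.11
Total COGS = $325.69 + $1,497.11 = $1,822.80
Ending inventory (cost pool remaining) = $1,714.10

Ending inventory = $1,714.10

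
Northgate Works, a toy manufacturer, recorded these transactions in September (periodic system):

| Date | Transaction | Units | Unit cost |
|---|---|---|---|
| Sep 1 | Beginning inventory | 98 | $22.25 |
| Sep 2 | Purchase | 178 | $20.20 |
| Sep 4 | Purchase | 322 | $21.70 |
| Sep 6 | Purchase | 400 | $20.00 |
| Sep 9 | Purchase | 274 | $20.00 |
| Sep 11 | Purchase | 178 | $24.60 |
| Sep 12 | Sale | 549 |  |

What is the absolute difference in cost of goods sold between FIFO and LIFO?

$98.60

FIFO COGS: 98 @ $22.25 + 178 @ $20.20 + 273 @ $21.70 = $11,700.20
LIFO COGS: 178 @ $24.60 + 274 @ $20.00 + 97 @ $20.00 = $11,798.80
Difference = |$11,700.20 − $11,798.80| = $98.60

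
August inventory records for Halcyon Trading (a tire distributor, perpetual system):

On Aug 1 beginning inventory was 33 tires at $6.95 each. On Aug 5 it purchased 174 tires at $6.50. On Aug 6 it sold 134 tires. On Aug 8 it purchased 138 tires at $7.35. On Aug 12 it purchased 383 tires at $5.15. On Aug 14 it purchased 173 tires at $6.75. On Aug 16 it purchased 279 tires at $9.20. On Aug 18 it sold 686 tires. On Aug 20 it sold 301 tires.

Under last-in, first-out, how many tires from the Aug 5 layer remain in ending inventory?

26

Aug 6, 134 sold [LIFO — newest first]: 134 @ $6.50 = $871.00
Aug 18, 686 sold [LIFO — newest first]: 279 @ $9.20 + 173 @ $6.75 + 234 @ $5.15 = $4,939.65
Aug 20, 301 sold [LIFO — newest first]: 149 @ $5.15 + 138 @ $7.35 + 14 @ $6.50 = $1,872.65
Total COGS = $871.00 + $4,939.65 + $1,872.65 = $7,683.30
Ending inventory: 33 @ $6.95 + 26 @ $6.50 = $398.35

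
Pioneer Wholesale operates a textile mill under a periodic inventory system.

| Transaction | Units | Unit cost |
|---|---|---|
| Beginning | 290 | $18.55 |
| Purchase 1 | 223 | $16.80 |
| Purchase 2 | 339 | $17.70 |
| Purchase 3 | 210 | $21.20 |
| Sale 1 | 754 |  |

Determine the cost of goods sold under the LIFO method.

Sale 1 (754) [LIFO — newest first]: 210 @ $21.20 + 339 @ $17.70 + 205 @ $16.80 = $13,896.30
Ending inventory: 290 @ $18.55 + 18 @ $16.80 = $5,681.90
Check: goods available $19,578.20 = COGS $13,896.30 + ending $5,681.90

COGS = $13,896.30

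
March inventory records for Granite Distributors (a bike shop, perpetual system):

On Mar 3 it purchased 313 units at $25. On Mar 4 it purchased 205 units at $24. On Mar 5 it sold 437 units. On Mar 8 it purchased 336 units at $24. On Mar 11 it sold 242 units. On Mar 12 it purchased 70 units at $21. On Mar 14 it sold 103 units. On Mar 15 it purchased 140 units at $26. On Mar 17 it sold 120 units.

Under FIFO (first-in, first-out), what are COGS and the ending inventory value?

COGS = $21,817; ending inventory = $4,102

Mar 5, 437 sold [FIFO — oldest first]: 313 @ $25 + 124 @ $24 = $10,801
Mar 11, 242 sold [FIFO — oldest first]: 81 @ $24 + 161 @ $24 = $5,808
Mar 14, 103 sold [FIFO — oldest first]: 103 @ $24 = $2,472
Mar 17, 120 sold [FIFO — oldest first]: 72 @ $24 + 48 @ $21 = $2,736
Total COGS = $10,801 + $5,808 + $2,472 + $2,736 = $21,817
Ending inventory: 22 @ $21 + 140 @ $26 = $4,102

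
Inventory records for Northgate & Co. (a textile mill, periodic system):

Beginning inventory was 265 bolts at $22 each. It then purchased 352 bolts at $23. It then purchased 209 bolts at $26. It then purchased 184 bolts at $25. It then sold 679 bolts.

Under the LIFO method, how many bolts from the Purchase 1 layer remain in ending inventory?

66

Sale 1 (679) [LIFO — newest first]: 184 @ $25 + 209 @ $26 + 286 @ $23 = $16,612
Ending inventory: 265 @ $22 + 66 @ $23 = $7,348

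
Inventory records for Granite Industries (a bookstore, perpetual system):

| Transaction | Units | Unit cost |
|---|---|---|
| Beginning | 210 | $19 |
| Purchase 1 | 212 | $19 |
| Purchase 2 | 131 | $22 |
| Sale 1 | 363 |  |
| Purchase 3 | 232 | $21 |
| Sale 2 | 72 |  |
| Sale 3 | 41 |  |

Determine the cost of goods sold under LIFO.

COGS = $9,663

Sale 1 (363) [LIFO — newest first]: 131 @ $22 + 212 @ $19 + 20 @ $19 = $7,290
Sale 2 (72) [LIFO — newest first]: 72 @ $21 = $1,512
Sale 3 (41) [LIFO — newest first]: 41 @ $21 = $861
Total COGS = $7,290 + $1,512 + $861 = $9,663
Ending inventory: 190 @ $19 + 119 @ $21 = $6,109
Check: goods available $15,772 = COGS $9,663 + ending $6,109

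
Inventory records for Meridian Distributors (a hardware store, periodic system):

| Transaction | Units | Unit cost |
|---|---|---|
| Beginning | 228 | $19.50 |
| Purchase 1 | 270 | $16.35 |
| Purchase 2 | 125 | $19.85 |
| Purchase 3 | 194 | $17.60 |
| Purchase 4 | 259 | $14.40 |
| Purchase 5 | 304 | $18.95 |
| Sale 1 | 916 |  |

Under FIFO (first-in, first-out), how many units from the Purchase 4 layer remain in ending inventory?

Sale 1 (916) [FIFO — oldest first]: 228 @ $19.50 + 270 @ $16.35 + 125 @ $19.85 + 194 @ $17.60 + 99 @ $14.40 = $16,181.75
Ending inventory: 160 @ $14.40 + 304 @ $18.95 = $8,064.80

160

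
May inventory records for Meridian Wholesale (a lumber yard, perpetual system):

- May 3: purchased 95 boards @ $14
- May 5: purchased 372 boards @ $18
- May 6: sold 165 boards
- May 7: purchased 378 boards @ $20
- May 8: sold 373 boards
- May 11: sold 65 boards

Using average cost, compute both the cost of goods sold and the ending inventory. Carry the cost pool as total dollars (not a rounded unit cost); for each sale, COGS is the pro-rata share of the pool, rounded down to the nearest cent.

After May 3: 95 on hand, pool $1,330.00 (≈ $14.0000 each)
After May 5: 467 on hand, pool $8,026.00 (≈ $17.1863 each)
May 6, sell 165: 165/467 × $8,026.00 → $2,835.73
After May 7: 680 on hand, pool $12,750.27 (≈ $18.7504 each)
May 8, sell 373: 373/680 × $12,750.27 → $6,993.89
May 11, sell 65: 65/307 × $5,756.38 → $1,218.77
Total COGS = $2,835.73 + $6,993.89 + $1,218.77 = $11,048.39
Ending inventory (cost pool remaining) = $4,537.61

COGS = $11,048.39; ending inventory = $4,537.61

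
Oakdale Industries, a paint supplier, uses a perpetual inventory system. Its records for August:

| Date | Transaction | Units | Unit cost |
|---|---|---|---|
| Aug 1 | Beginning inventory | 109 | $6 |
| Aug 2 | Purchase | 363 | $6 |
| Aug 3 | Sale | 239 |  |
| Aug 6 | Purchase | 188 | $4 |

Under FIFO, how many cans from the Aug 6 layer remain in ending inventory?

188

Aug 3, 239 sold [FIFO — oldest first]: 109 @ $6 + 130 @ $6 = $1,434
Ending inventory: 233 @ $6 + 188 @ $4 = $2,150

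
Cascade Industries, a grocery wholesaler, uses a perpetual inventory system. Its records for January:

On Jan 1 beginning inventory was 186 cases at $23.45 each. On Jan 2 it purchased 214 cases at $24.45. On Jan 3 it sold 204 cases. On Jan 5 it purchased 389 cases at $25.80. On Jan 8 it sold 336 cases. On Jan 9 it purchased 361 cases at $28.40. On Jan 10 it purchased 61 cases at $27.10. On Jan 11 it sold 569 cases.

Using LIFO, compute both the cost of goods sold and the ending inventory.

COGS = $29,143.80; ending inventory = $2,391.90

Jan 3, 204 sold [LIFO — newest first]: 204 @ $24.45 = $4,987.80
Jan 8, 336 sold [LIFO — newest first]: 336 @ $25.80 = $8,668.80
Jan 11, 569 sold [LIFO — newest first]: 61 @ $27.10 + 361 @ $28.40 + 53 @ $25.80 + 10 @ $24.45 + 84 @ $23.45 = $15,487.20
Total COGS = $4,987.80 + $8,668.80 + $15,487.20 = $29,143.80
Ending inventory: 102 @ $23.45 = $2,391.90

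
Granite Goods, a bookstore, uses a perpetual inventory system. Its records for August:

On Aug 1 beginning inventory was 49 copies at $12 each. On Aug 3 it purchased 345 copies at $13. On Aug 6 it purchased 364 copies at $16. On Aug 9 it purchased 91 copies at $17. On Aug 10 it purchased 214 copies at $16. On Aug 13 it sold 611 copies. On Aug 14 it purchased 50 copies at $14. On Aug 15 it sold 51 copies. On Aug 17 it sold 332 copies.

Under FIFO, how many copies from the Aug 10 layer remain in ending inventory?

Aug 13, 611 sold [FIFO — oldest first]: 49 @ $12 + 345 @ $13 + 217 @ $16 = $8,545
Aug 15, 51 sold [FIFO — oldest first]: 51 @ $16 = $816
Aug 17, 332 sold [FIFO — oldest first]: 96 @ $16 + 91 @ $17 + 145 @ $16 = $5,403
Total COGS = $8,545 + $816 + $5,403 = $14,764
Ending inventory: 69 @ $16 + 50 @ $14 = $1,804

69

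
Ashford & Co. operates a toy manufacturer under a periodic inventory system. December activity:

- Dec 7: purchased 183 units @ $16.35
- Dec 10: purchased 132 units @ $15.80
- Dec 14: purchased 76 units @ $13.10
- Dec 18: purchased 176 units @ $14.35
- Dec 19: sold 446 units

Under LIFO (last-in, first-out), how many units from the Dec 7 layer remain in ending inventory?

121

Dec 19, 446 sold [LIFO — newest first]: 176 @ $14.35 + 76 @ $13.10 + 132 @ $15.80 + 62 @ $16.35 = $6,620.50
Ending inventory: 121 @ $16.35 = $1,978.35
Check: goods available $8,598.85 = COGS $6,620.50 + ending $1,978.35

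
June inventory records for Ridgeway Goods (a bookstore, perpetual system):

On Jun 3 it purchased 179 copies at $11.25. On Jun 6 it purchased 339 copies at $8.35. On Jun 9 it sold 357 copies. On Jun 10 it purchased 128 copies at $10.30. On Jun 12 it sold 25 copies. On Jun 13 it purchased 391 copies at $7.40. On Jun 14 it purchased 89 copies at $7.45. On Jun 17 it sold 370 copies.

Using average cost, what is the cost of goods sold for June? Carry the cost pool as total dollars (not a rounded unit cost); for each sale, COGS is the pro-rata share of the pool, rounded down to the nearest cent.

COGS = $6,634.62

After Jun 3: 179 on hand, pool $2,013.75 (≈ $11.2500 each)
After Jun 6: 518 on hand, pool $4,844.40 (≈ $9.3521 each)
Jun 9, sell 357: 357/518 × $4,844.40 → $3,338.70
After Jun 10: 289 on hand, pool $2,824.10 (≈ $9.7720 each)
Jun 12, sell 25: 25/289 × $2,824.10 → $244.29
After Jun 13: 655 on hand, pool $5,473.21 (≈ $8.3560 each)
After Jun 14: 744 on hand, pool $6,136.26 (≈ $8.2477 each)
Jun 17, sell 370: 370/744 × $6,136.26 → $3,051.63
Total COGS = $3,338.70 + $244.29 + $3,051.63 = $6,634.62
Ending inventory (cost pool remaining) = $3,084.63
Check: goods available $9,719.25 = COGS $6,634.62 + ending $3,084.63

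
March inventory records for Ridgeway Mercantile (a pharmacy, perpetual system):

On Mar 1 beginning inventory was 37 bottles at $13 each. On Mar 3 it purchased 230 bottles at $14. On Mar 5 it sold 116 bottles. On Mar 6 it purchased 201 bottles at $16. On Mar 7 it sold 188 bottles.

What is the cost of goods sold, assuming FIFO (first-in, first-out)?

COGS = $4,293

Mar 5, 116 sold [FIFO — oldest first]: 37 @ $13 + 79 @ $14 = $1,587
Mar 7, 188 sold [FIFO — oldest first]: 151 @ $14 + 37 @ $16 = $2,706
Total COGS = $1,587 + $2,706 = $4,293
Ending inventory: 164 @ $16 = $2,624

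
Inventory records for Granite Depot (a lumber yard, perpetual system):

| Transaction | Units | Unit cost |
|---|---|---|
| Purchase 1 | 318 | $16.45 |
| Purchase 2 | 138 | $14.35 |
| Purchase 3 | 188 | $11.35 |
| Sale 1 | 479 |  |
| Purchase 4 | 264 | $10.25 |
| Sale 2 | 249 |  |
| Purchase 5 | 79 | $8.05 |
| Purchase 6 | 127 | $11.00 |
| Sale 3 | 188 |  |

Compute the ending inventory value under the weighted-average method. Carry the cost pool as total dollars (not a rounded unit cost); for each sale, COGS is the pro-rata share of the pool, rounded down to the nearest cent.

After Purchase 1: 318 on hand, pool $5,231.10 (≈ $16.4500 each)
After Purchase 2: 456 on hand, pool $7,211.40 (≈ $15.8145 each)
After Purchase 3: 644 on hand, pool $9,345.20 (≈ $14.5112 each)
Sale 1, sell 479: 479/644 × $9,345.20 → $6,950.85
After Purchase 4: 429 on hand, pool $5,100.35 (≈ $11.8889 each)
Sale 2, sell 249: 249/429 × $5,100.35 → $2,960.34
After Purchase 5: 259 on hand, pool $2,775.96 (≈ $10.7180 each)
After Purchase 6: 386 on hand, pool $4,172.96 (≈ $10.8108 each)
Sale 3, sell 188: 188/386 × $4,172.96 → $2,032.42
Total COGS = $6,950.85 + $2,960.34 + $2,032.42 = $11,943.61
Ending inventory (cost pool remaining) = $2,140.54

Ending inventory = $2,140.54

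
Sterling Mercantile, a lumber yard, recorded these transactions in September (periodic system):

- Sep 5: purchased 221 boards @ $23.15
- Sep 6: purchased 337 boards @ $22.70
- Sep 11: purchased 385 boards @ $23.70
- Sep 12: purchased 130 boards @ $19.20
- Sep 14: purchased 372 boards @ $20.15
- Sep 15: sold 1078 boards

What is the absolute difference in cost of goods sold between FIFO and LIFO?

$1,035.30

FIFO COGS: 221 @ $23.15 + 337 @ $22.70 + 385 @ $23.70 + 130 @ $19.20 + 5 @ $20.15 = $24,487.30
LIFO COGS: 372 @ $20.15 + 130 @ $19.20 + 385 @ $23.70 + 191 @ $22.70 = $23,452.00
Difference = |$24,487.30 − $23,452.00| = $1,035.30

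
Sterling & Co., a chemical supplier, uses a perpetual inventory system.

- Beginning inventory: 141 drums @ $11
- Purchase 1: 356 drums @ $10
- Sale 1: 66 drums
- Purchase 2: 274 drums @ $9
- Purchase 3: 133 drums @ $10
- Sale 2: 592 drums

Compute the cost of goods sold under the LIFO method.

Sale 1 (66) [LIFO — newest first]: 66 @ $10 = $660
Sale 2 (592) [LIFO — newest first]: 133 @ $10 + 274 @ $9 + 185 @ $10 = $5,646
Total COGS = $660 + $5,646 = $6,306
Ending inventory: 141 @ $11 + 105 @ $10 = $2,601

COGS = $6,306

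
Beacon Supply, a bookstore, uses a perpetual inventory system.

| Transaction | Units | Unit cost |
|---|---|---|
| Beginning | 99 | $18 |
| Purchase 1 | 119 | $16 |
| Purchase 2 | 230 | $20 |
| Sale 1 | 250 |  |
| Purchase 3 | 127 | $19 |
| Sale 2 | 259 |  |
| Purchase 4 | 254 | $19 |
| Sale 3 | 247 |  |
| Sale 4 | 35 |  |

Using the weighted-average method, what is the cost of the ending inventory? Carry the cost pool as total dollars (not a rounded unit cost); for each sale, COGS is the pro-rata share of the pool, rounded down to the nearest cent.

Ending inventory = $719.60

After Beginning: 99 on hand, pool $1,782.00 (≈ $18.0000 each)
After Purchase 1: 218 on hand, pool $3,686.00 (≈ $16.9083 each)
After Purchase 2: 448 on hand, pool $8,286.00 (≈ $18.4955 each)
Sale 1, sell 250: 250/448 × $8,286.00 → $4,623.88
After Purchase 3: 325 on hand, pool $6,075.12 (≈ $18.6927 each)
Sale 2, sell 259: 259/325 × $6,075.12 → $4,841.40
After Purchase 4: 320 on hand, pool $6,059.72 (≈ $18.9366 each)
Sale 3, sell 247: 247/320 × $6,059.72 → $4,677.34
Sale 4, sell 35: 35/73 × $1,382.38 → $662.78
Total COGS = $4,623.88 + $4,841.40 + $4,677.34 + $662.78 = $14,805.40
Ending inventory (cost pool remaining) = $719.60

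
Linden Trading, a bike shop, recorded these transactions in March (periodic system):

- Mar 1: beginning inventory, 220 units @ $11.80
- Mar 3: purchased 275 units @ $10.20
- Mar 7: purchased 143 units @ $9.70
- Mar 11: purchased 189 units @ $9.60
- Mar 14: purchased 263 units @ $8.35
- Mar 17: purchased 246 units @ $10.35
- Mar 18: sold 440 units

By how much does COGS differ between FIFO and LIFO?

FIFO COGS: 220 @ $11.80 + 220 @ $10.20 = $4,840.00
LIFO COGS: 246 @ $10.35 + 194 @ $8.35 = $4,166.00
Difference = |$4,840.00 − $4,166.00| = $674.00

$674.00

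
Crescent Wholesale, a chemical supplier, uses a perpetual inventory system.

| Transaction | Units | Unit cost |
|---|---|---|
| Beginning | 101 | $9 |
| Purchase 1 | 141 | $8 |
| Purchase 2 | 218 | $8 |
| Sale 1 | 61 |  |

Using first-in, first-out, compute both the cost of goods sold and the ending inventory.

COGS = $549; ending inventory = $3,232

Sale 1 (61) [FIFO — oldest first]: 61 @ $9 = $549
Ending inventory: 40 @ $9 + 141 @ $8 + 218 @ $8 = $3,232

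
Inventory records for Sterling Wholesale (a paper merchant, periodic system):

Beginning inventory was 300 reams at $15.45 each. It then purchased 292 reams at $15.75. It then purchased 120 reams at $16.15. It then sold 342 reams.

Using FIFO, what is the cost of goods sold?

Sale 1 (342) [FIFO — oldest first]: 300 @ $15.45 + 42 @ $15.75 = $5,296.50
Ending inventory: 250 @ $15.75 + 120 @ $16.15 = $5,875.50

COGS = $5,296.50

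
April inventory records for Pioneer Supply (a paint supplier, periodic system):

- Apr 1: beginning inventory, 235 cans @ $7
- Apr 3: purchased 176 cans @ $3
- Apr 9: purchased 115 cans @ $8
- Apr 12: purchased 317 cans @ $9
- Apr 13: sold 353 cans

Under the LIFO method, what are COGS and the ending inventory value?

Apr 13, 353 sold [LIFO — newest first]: 317 @ $9 + 36 @ $8 = $3,141
Ending inventory: 235 @ $7 + 176 @ $3 + 79 @ $8 = $2,805

COGS = $3,141; ending inventory = $2,805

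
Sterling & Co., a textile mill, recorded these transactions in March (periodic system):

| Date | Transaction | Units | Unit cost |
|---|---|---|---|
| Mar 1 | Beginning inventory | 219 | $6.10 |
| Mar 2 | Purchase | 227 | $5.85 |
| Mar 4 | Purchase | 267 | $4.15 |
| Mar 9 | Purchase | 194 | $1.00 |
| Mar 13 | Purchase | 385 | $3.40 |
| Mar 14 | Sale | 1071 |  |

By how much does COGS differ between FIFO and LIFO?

$596.20

FIFO COGS: 219 @ $6.10 + 227 @ $5.85 + 267 @ $4.15 + 194 @ $1.00 + 164 @ $3.40 = $4,523.50
LIFO COGS: 385 @ $3.40 + 194 @ $1.00 + 267 @ $4.15 + 225 @ $5.85 = $3,927.30
Difference = |$4,523.50 − $3,927.30| = $596.20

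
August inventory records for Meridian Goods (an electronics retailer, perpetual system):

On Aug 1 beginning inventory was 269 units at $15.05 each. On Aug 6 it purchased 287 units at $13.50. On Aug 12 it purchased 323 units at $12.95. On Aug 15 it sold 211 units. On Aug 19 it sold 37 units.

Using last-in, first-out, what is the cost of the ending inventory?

Ending inventory = $8,894.20

Aug 15, 211 sold [LIFO — newest first]: 211 @ $12.95 = $2,732.45
Aug 19, 37 sold [LIFO — newest first]: 37 @ $12.95 = $479.15
Total COGS = $2,732.45 + $479.15 = $3,211.60
Ending inventory: 269 @ $15.05 + 287 @ $13.50 + 75 @ $12.95 = $8,894.20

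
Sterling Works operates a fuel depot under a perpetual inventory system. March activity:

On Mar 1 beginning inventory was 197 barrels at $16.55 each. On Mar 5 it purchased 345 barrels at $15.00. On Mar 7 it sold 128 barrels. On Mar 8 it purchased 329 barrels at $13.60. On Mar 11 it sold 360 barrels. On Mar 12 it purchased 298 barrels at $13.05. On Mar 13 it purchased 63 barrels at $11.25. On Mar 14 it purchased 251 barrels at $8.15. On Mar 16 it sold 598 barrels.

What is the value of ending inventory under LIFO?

Mar 7, 128 sold [LIFO — newest first]: 128 @ $15.00 = $1,920.00
Mar 11, 360 sold [LIFO — newest first]: 329 @ $13.60 + 31 @ $15.00 = $4,939.40
Mar 16, 598 sold [LIFO — newest first]: 251 @ $8.15 + 63 @ $11.25 + 284 @ $13.05 = $6,460.60
Total COGS = $1,920.00 + $4,939.40 + $6,460.60 = $13,320.00
Ending inventory: 197 @ $16.55 + 186 @ $15.00 + 14 @ $13.05 = $6,233.05

Ending inventory = $6,233.05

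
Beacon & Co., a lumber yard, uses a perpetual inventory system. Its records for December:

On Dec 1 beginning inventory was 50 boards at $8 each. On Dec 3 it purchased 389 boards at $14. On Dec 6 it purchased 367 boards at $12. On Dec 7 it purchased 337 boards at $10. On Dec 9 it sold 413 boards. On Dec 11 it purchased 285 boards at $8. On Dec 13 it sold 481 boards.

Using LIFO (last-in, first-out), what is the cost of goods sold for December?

COGS = $8,914

Dec 9, 413 sold [LIFO — newest first]: 337 @ $10 + 76 @ $12 = $4,282
Dec 13, 481 sold [LIFO — newest first]: 285 @ $8 + 196 @ $12 = $4,632
Total COGS = $4,282 + $4,632 = $8,914
Ending inventory: 50 @ $8 + 389 @ $14 + 95 @ $12 = $6,986
Check: goods available $15,900 = COGS $8,914 + ending $6,986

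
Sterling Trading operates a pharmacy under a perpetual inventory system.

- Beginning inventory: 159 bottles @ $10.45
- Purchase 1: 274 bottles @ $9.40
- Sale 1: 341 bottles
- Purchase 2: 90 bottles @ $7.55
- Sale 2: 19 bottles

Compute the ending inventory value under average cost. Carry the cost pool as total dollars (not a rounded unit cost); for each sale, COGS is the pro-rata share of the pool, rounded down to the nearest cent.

Ending inventory = $1,414.86

After Beginning: 159 on hand, pool $1,661.55 (≈ $10.4500 each)
After Purchase 1: 433 on hand, pool $4,237.15 (≈ $9.7856 each)
Sale 1, sell 341: 341/433 × $4,237.15 → $3,336.87
After Purchase 2: 182 on hand, pool $1,579.78 (≈ $8.6801 each)
Sale 2, sell 19: 19/182 × $1,579.78 → $164.92
Total COGS = $3,336.87 + $164.92 = $3,501.79
Ending inventory (cost pool remaining) = $1,414.86
Check: goods available $4,916.65 = COGS $3,501.79 + ending $1,414.86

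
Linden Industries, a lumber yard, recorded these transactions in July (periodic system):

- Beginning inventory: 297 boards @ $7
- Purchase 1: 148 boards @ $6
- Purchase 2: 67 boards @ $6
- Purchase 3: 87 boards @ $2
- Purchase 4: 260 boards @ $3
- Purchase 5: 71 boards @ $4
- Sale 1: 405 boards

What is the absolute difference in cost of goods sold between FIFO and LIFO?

FIFO COGS: 297 @ $7 + 108 @ $6 = $2,727
LIFO COGS: 71 @ $4 + 260 @ $3 + 74 @ $2 = $1,212
Difference = |$2,727 − $1,212| = $1,515

$1,515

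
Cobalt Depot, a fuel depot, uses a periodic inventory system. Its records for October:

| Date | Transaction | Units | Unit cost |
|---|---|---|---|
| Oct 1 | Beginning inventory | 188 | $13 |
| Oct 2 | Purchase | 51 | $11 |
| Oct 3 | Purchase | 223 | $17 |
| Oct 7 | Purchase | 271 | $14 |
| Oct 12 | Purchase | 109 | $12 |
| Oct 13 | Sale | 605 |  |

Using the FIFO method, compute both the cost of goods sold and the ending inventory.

Oct 13, 605 sold [FIFO — oldest first]: 188 @ $13 + 51 @ $11 + 223 @ $17 + 143 @ $14 = $8,798
Ending inventory: 128 @ $14 + 109 @ $12 = $3,100

COGS = $8,798; ending inventory = $3,100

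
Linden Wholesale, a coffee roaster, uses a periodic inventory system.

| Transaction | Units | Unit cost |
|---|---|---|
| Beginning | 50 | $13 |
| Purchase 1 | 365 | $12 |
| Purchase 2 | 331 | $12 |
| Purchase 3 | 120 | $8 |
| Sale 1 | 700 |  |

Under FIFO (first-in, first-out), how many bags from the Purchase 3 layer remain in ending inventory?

Sale 1 (700) [FIFO — oldest first]: 50 @ $13 + 365 @ $12 + 285 @ $12 = $8,450
Ending inventory: 46 @ $12 + 120 @ $8 = $1,512

120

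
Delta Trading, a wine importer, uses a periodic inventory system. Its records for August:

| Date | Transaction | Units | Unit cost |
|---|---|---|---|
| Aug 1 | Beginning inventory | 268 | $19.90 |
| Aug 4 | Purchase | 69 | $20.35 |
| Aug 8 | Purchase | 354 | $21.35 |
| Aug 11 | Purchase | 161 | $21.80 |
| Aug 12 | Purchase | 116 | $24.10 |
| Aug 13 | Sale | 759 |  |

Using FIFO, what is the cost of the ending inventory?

Ending inventory = $4,823.00

Aug 13, 759 sold [FIFO — oldest first]: 268 @ $19.90 + 69 @ $20.35 + 354 @ $21.35 + 68 @ $21.80 = $15,777.65
Ending inventory: 93 @ $21.80 + 116 @ $24.10 = $4,823.00
Check: goods available $20,600.65 = COGS $15,777.65 + ending $4,823.00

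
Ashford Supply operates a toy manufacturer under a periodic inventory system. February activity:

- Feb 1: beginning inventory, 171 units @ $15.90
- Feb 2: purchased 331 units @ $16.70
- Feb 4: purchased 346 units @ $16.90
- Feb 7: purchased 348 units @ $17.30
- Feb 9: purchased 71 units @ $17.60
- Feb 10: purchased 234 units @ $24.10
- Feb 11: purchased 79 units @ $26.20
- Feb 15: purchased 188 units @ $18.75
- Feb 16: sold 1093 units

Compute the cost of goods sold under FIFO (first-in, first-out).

Feb 16, 1093 sold [FIFO — oldest first]: 171 @ $15.90 + 331 @ $16.70 + 346 @ $16.90 + 245 @ $17.30 = $18,332.50
Ending inventory: 103 @ $17.30 + 71 @ $17.60 + 234 @ $24.10 + 79 @ $26.20 + 188 @ $18.75 = $14,265.70
Check: goods available $32,598.20 = COGS $18,332.50 + ending $14,265.70

COGS = $18,332.50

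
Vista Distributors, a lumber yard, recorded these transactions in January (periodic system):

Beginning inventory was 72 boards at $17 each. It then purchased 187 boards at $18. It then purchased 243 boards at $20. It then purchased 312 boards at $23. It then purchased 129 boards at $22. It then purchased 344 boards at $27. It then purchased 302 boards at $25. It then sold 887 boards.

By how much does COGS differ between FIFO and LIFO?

FIFO COGS: 72 @ $17 + 187 @ $18 + 243 @ $20 + 312 @ $23 + 73 @ $22 = $18,232
LIFO COGS: 302 @ $25 + 344 @ $27 + 129 @ $22 + 112 @ $23 = $22,252
Difference = |$18,232 − $22,252| = $4,020

$4,020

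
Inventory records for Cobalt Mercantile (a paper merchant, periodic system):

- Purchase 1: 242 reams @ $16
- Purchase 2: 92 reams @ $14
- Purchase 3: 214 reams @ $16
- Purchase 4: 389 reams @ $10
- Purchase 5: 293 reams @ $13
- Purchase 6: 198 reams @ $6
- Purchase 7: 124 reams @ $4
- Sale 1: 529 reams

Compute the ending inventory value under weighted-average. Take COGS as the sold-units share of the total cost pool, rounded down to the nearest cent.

Sale 1, sell 529: 529/1552 × $17,967.00 → $6,124.06
Ending inventory (cost pool remaining) = $11,842.94

Ending inventory = $11,842.94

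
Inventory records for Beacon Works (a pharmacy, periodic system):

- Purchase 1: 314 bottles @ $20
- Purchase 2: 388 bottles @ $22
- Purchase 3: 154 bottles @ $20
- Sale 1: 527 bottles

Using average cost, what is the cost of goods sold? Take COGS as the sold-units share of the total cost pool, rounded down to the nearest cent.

COGS = $11,017.74

Sale 1, sell 527: 527/856 × $17,896.00 → $11,017.74
Ending inventory (cost pool remaining) = $6,878.26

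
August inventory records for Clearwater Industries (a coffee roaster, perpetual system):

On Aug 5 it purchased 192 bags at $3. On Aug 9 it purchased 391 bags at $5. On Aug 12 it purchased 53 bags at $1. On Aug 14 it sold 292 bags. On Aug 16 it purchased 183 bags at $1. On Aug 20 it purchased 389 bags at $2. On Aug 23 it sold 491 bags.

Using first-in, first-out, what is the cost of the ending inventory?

Aug 14, 292 sold [FIFO — oldest first]: 192 @ $3 + 100 @ $5 = $1,076
Aug 23, 491 sold [FIFO — oldest first]: 291 @ $5 + 53 @ $1 + 147 @ $1 = $1,655
Total COGS = $1,076 + $1,655 = $2,731
Ending inventory: 36 @ $1 + 389 @ $2 = $814

Ending inventory = $814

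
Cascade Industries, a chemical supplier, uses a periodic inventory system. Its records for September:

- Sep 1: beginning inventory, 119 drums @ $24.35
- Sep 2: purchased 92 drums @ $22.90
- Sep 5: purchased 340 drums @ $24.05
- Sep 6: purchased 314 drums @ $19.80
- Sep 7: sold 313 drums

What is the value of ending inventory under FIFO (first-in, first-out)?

Ending inventory = $11,941.10

Sep 7, 313 sold [FIFO — oldest first]: 119 @ $24.35 + 92 @ $22.90 + 102 @ $24.05 = $7,457.55
Ending inventory: 238 @ $24.05 + 314 @ $19.80 = $11,941.10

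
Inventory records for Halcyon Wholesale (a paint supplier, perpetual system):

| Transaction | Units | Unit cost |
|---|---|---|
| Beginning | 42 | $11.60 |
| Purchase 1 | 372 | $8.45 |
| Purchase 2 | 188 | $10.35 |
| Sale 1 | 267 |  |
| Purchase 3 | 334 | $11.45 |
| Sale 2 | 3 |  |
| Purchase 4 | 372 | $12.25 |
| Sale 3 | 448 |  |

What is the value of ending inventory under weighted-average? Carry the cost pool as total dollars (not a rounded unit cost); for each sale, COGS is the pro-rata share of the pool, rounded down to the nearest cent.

After Beginning: 42 on hand, pool $487.20 (≈ $11.6000 each)
After Purchase 1: 414 on hand, pool $3,630.60 (≈ $8.7696 each)
After Purchase 2: 602 on hand, pool $5,576.40 (≈ $9.2631 each)
Sale 1, sell 267: 267/602 × $5,576.40 → $2,473.25
After Purchase 3: 669 on hand, pool $6,927.45 (≈ $10.3549 each)
Sale 2, sell 3: 3/669 × $6,927.45 → $31.06
After Purchase 4: 1038 on hand, pool $11,453.39 (≈ $11.0341 each)
Sale 3, sell 448: 448/1038 × $11,453.39 → $4,943.27
Total COGS = $2,473.25 + $31.06 + $4,943.27 = $7,447.58
Ending inventory (cost pool remaining) = $6,510.12
Check: goods available $13,957.70 = COGS $7,447.58 + ending $6,510.12

Ending inventory = $6,510.12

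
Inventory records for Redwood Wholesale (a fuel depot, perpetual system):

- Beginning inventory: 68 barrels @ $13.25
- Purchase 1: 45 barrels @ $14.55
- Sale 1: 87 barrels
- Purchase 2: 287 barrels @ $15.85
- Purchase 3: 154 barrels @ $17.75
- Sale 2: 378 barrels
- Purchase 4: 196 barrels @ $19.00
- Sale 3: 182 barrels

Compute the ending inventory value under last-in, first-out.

Sale 1 (87) [LIFO — newest first]: 45 @ $14.55 + 42 @ $13.25 = $1,211.25
Sale 2 (378) [LIFO — newest first]: 154 @ $17.75 + 224 @ $15.85 = $6,283.90
Sale 3 (182) [LIFO — newest first]: 182 @ $19.00 = $3,458.00
Total COGS = $1,211.25 + $6,283.90 + $3,458.00 = $10,953.15
Ending inventory: 26 @ $13.25 + 63 @ $15.85 + 14 @ $19.00 = $1,609.05
Check: goods available $12,562.20 = COGS $10,953.15 + ending $1,609.05

Ending inventory = $1,609.05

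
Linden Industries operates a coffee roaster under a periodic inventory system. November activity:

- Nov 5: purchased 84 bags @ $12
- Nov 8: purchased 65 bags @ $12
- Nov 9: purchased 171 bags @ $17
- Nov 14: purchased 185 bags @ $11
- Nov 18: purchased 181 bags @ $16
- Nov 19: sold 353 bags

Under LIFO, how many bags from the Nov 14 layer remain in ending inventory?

Nov 19, 353 sold [LIFO — newest first]: 181 @ $16 + 172 @ $11 = $4,788
Ending inventory: 84 @ $12 + 65 @ $12 + 171 @ $17 + 13 @ $11 = $4,838
Check: goods available $9,626 = COGS $4,788 + ending $4,838

13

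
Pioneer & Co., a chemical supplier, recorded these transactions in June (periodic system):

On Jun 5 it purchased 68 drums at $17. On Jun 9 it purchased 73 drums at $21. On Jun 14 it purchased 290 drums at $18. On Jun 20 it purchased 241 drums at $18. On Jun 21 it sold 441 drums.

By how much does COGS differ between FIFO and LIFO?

FIFO COGS: 68 @ $17 + 73 @ $21 + 290 @ $18 + 10 @ $18 = $8,089
LIFO COGS: 241 @ $18 + 200 @ $18 = $7,938
Difference = |$8,089 − $7,938| = $151

$151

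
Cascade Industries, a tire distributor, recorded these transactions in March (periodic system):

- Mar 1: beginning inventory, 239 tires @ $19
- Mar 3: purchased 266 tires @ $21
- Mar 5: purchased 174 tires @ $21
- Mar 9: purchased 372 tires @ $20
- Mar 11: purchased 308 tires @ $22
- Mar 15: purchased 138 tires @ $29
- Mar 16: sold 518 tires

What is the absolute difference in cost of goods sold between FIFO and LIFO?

$1,818

FIFO COGS: 239 @ $19 + 266 @ $21 + 13 @ $21 = $10,400
LIFO COGS: 138 @ $29 + 308 @ $22 + 72 @ $20 = $12,218
Difference = |$10,400 − $12,218| = $1,818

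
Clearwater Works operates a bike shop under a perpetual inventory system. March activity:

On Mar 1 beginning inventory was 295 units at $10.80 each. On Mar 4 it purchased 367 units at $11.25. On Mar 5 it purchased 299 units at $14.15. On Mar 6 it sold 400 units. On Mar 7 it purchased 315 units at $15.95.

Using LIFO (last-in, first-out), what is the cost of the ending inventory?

Ending inventory = $11,202.75

Mar 6, 400 sold [LIFO — newest first]: 299 @ $14.15 + 101 @ $11.25 = $5,367.10
Ending inventory: 295 @ $10.80 + 266 @ $11.25 + 315 @ $15.95 = $11,202.75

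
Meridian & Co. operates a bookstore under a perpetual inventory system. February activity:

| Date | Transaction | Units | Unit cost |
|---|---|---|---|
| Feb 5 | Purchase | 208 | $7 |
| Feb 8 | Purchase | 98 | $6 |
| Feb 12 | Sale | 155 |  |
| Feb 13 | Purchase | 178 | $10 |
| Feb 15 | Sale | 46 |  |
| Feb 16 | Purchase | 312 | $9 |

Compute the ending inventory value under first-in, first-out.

Ending inventory = $5,225

Feb 12, 155 sold [FIFO — oldest first]: 155 @ $7 = $1,085
Feb 15, 46 sold [FIFO — oldest first]: 46 @ $7 = $322
Total COGS = $1,085 + $322 = $1,407
Ending inventory: 7 @ $7 + 98 @ $6 + 178 @ $10 + 312 @ $9 = $5,225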